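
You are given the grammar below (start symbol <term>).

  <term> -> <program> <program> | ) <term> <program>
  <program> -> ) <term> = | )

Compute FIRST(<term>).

{ ) }

From <term> -> <program> <program>: add FIRST(<program>) = { ) }.
<term> -> ) <term> <program> contributes {)}.
Union: FIRST(<term>) = { ) }.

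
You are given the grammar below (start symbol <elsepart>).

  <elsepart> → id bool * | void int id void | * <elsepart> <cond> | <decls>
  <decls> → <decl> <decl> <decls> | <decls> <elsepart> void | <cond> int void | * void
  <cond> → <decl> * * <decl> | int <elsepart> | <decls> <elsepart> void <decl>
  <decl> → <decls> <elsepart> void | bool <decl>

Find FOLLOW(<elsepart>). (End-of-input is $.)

<elsepart> is the start symbol, so $ ∈ FOLLOW(<elsepart>).
In <elsepart> → * <elsepart> <cond>: add FIRST(<cond>) = { *, bool, int }.
In <decls> → <decls> <elsepart> void: add FIRST(void) = { void }.
In <cond> → int <elsepart>: <elsepart> is at the end, add FOLLOW(<cond>) = { $, *, bool, int, void }.
In <cond> → <decls> <elsepart> void <decl>: add FIRST(void <decl>) = { void }.
In <decl> → <decls> <elsepart> void: add FIRST(void) = { void }.
Union: FOLLOW(<elsepart>) = { $, *, bool, int, void }.

{ $, *, bool, int, void }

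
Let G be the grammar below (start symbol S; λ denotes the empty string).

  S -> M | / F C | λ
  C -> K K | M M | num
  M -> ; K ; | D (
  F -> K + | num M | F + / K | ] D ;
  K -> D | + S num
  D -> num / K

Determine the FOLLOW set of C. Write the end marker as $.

In S -> / F C: C is at the end, add FOLLOW(S) = { $, num }.
Union: FOLLOW(C) = { $, num }.

{ $, num }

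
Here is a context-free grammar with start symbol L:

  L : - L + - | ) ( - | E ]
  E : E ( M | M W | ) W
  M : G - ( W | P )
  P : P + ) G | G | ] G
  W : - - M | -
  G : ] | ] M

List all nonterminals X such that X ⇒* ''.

{ } (none)

No nonterminal has an empty production or an RHS whose symbols are all nullable.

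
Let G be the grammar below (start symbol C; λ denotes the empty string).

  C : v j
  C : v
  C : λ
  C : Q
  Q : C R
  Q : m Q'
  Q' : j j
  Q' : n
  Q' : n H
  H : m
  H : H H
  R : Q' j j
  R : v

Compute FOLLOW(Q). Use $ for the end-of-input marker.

In C : Q: Q is at the end, add FOLLOW(C) = { $, j, n, v }.
Union: FOLLOW(Q) = { $, j, n, v }.

{ $, j, n, v }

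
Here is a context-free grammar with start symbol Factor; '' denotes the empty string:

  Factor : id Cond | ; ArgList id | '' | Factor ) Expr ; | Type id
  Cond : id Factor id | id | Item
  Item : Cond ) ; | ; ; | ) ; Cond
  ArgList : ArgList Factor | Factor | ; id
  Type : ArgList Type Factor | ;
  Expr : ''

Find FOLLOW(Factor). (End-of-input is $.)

{ $, ), ;, id }

Factor is the start symbol, so $ ∈ FOLLOW(Factor).
In Factor : Factor ) Expr ;: add FIRST() Expr ;) = { ) }.
In Cond : id Factor id: add FIRST(id) = { id }.
In ArgList : ArgList Factor: Factor is at the end, add FOLLOW(ArgList) = { ), ;, id }.
In ArgList : Factor: Factor is at the end, add FOLLOW(ArgList) = { ), ;, id }.
In Type : ArgList Type Factor: Factor is at the end, add FOLLOW(Type) = { ), ;, id }.
Union: FOLLOW(Factor) = { $, ), ;, id }.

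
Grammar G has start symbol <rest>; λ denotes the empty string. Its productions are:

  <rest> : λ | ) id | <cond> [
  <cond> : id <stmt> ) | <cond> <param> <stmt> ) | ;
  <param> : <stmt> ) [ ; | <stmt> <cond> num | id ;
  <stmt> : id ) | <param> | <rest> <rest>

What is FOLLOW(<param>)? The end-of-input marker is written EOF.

In <cond> : <cond> <param> <stmt> ): add FIRST(<stmt> )) = { ), ;, id }.
In <stmt> : <param>: <param> is at the end, add FOLLOW(<stmt>) = { ), ;, id }.
Union: FOLLOW(<param>) = { ), ;, id }.

{ ), ;, id }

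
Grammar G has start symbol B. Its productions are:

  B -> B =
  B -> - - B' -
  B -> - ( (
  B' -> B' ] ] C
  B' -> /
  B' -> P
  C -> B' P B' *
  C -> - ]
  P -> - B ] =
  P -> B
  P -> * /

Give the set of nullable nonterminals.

No nonterminal has an empty production or an RHS whose symbols are all nullable.

{ } (none)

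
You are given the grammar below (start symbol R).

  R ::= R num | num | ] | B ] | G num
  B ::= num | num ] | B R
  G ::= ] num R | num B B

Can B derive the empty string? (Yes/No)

No

No nonterminal in this grammar is nullable.
No production of B has an RHS whose symbols are all nullable, so B is not nullable.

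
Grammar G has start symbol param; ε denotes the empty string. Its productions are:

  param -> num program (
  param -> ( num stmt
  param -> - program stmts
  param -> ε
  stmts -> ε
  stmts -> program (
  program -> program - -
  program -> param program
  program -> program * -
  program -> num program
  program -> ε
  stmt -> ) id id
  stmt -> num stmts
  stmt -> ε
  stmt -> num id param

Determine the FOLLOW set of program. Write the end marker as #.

In param -> num program (: add FIRST(() = { ( }.
In param -> - program stmts: add FIRST(stmts)\{ε} = { (, *, -, num }.
  Since stmts is nullable, also add FOLLOW(param) = { #, (, *, -, num }.
In stmts -> program (: add FIRST(() = { ( }.
In program -> program - -: add FIRST(- -) = { - }.
In program -> param program: program is at the end, add FOLLOW(program) = { #, (, *, -, num }.
In program -> program * -: add FIRST(* -) = { * }.
In program -> num program: program is at the end, add FOLLOW(program) = { #, (, *, -, num }.
Union: FOLLOW(program) = { #, (, *, -, num }.

{ #, (, *, -, num }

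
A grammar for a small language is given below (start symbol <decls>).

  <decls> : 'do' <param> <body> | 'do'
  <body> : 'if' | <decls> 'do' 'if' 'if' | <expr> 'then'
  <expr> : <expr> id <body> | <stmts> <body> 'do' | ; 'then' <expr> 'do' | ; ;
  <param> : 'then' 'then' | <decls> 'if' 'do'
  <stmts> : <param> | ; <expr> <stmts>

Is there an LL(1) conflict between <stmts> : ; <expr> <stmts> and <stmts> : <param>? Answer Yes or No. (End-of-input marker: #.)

FIRST(; <expr> <stmts>) = { ; } and FIRST(<param>) = { 'do', 'then' }.
The FIRST sets are disjoint and neither alternative is nullable — no conflict.

No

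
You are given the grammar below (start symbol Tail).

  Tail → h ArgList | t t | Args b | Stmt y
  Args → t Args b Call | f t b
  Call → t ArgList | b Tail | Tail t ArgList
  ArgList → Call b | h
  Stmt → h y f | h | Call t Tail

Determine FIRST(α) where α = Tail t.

Add FIRST(Tail) = { b, f, h, t }; Tail is not nullable, stop.

{ b, f, h, t }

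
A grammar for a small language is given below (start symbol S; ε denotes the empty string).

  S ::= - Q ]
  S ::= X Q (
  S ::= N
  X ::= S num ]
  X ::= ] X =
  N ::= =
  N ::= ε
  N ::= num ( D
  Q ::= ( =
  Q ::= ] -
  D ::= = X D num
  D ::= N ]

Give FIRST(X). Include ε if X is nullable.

From X ::= S num ]: S nullable, take FIRST(S) ∪ {num} = { -, =, ], num }.
X ::= ] X = contributes {]}.
Union: FIRST(X) = { -, =, ], num }.

{ -, =, ], num }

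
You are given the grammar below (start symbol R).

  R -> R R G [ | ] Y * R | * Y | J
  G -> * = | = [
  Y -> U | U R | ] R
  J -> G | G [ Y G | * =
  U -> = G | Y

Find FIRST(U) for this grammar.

{ =, ] }

U -> = G contributes {=}.
From U -> Y: add FIRST(Y) = { =, ] }.
Union: FIRST(U) = { =, ] }.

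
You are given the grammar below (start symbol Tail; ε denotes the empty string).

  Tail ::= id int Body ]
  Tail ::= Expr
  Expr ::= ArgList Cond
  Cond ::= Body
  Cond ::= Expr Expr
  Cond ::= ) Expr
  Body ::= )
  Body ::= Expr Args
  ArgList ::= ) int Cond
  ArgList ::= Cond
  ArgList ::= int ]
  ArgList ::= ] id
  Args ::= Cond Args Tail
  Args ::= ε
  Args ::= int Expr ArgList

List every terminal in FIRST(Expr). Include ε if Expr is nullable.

{ ), ], int }

From Expr ::= ArgList Cond: add FIRST(ArgList) = { ), ], int }.
Union: FIRST(Expr) = { ), ], int }.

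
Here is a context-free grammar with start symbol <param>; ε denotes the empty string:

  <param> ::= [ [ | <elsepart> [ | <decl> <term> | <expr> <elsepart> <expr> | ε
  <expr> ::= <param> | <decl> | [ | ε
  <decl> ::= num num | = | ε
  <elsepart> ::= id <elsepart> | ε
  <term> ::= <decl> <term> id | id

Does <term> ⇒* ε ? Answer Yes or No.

No

Nullable nonterminals: <decl>, <elsepart>, <expr>, <param>.
No production of <term> has an RHS whose symbols are all nullable, so <term> is not nullable.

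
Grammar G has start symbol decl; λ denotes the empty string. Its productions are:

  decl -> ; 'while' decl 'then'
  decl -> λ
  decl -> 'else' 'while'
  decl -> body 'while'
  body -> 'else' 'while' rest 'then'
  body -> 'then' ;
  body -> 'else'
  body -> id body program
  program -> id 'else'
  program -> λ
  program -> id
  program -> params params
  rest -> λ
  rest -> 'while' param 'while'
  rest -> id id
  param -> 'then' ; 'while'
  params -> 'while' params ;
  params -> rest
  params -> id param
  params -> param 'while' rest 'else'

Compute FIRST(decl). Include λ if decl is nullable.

decl -> ; 'while' decl 'then' contributes {;}.
decl -> λ contributes λ.
decl -> 'else' 'while' contributes {'else'}.
From decl -> body 'while': add FIRST(body) = { 'else', 'then', id }.
Union: FIRST(decl) = { 'else', 'then', ;, id, λ }.

{ 'else', 'then', ;, id, λ }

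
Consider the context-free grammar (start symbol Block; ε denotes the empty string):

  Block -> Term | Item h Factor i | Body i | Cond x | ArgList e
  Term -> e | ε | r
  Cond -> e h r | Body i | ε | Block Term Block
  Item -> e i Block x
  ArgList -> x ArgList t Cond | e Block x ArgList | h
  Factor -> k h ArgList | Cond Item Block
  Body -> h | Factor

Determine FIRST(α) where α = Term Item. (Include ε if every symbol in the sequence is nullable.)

{ e, r }

Add FIRST(Term)\{ε} = { e, r }; Term is nullable, continue.
Add FIRST(Item) = { e }; Item is not nullable, stop.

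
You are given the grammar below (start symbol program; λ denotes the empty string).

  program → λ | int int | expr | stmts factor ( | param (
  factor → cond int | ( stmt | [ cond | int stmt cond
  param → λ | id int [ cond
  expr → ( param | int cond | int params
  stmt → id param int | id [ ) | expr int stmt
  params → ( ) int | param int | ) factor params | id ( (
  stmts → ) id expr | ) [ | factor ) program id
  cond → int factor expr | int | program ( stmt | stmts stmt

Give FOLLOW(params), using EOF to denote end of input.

In expr → int params: params is at the end, add FOLLOW(expr) = { EOF, (, ), [, id, int }.
In params → ) factor params: params is at the end, add FOLLOW(params) = { EOF, (, ), [, id, int }.
Union: FOLLOW(params) = { EOF, (, ), [, id, int }.

{ EOF, (, ), [, id, int }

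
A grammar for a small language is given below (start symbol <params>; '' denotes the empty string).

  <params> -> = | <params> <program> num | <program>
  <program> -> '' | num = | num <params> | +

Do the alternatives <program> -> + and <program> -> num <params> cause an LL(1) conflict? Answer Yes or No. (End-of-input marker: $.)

No

FIRST(+) = { + } and FIRST(num <params>) = { num }.
The FIRST sets are disjoint and neither alternative is nullable — no conflict.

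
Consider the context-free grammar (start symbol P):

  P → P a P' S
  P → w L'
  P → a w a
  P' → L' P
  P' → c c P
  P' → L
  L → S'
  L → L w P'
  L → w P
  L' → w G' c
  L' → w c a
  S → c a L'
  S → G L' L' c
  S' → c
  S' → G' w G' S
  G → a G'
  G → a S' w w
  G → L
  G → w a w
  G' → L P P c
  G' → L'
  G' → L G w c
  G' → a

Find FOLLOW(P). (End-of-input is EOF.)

P is the start symbol, so EOF ∈ FOLLOW(P).
In P → P a P' S: add FIRST(a P' S) = { a }.
In P' → L' P: P is at the end, add FOLLOW(P') = { a, c, w }.
In P' → c c P: P is at the end, add FOLLOW(P') = { a, c, w }.
In L → w P: P is at the end, add FOLLOW(L) = { a, c, w }.
In G' → L P P c: add FIRST(P c) = { a, w }.
In G' → L P P c: add FIRST(c) = { c }.
Union: FOLLOW(P) = { EOF, a, c, w }.

{ EOF, a, c, w }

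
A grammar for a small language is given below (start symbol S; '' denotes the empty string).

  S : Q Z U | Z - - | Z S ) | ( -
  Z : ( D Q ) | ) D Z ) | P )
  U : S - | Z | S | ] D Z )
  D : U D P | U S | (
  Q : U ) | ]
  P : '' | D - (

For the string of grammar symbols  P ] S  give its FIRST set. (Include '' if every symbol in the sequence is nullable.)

{ (, ), ] }

Add FIRST(P)\{''} = { (, ), ] }; P is nullable, continue.
] is a terminal; add {]} and stop.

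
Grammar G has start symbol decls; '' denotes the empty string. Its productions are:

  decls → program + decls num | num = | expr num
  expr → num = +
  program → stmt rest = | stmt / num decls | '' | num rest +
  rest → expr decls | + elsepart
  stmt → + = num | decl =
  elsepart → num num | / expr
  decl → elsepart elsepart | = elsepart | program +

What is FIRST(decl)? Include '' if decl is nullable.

From decl → elsepart elsepart: add FIRST(elsepart) = { /, num }.
decl → = elsepart contributes {=}.
From decl → program +: program nullable, take FIRST(program) ∪ {+} = { +, /, =, num }.
Union: FIRST(decl) = { +, /, =, num }.

{ +, /, =, num }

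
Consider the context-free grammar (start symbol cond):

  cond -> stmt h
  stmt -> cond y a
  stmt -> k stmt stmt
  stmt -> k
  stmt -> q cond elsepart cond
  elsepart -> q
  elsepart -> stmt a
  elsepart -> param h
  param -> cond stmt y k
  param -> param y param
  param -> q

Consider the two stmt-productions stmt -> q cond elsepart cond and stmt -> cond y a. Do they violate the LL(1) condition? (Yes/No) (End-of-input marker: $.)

Yes

FIRST(q cond elsepart cond) = { q } and FIRST(cond y a) = { k, q }.
Both contain q, so the two alternatives are not disjoint — LL(1) conflict.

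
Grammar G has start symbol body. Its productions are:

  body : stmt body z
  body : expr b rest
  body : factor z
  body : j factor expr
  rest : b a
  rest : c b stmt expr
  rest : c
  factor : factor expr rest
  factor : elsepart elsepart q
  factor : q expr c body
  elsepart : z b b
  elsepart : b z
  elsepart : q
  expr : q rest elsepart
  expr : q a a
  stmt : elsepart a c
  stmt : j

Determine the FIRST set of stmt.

{ b, j, q, z }

From stmt : elsepart a c: add FIRST(elsepart) = { b, q, z }.
stmt : j contributes {j}.
Union: FIRST(stmt) = { b, j, q, z }.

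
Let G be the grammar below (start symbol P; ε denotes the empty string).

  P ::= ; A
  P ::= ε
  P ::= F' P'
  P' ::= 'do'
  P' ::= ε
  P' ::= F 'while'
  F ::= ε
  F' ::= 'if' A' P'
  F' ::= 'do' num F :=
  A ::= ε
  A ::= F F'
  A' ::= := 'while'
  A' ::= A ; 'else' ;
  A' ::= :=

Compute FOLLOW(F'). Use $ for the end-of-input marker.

In P ::= F' P': add FIRST(P')\{ε} = { 'do', 'while' }.
  Since P' is nullable, also add FOLLOW(P) = { $ }.
In A ::= F F': F' is at the end, add FOLLOW(A) = { $, ; }.
Union: FOLLOW(F') = { $, 'do', 'while', ; }.

{ $, 'do', 'while', ; }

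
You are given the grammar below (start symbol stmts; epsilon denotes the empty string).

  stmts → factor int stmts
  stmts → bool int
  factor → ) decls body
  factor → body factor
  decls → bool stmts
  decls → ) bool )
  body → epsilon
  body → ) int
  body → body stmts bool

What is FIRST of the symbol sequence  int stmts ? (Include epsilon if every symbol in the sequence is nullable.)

{ int }

int is a terminal; add {int} and stop.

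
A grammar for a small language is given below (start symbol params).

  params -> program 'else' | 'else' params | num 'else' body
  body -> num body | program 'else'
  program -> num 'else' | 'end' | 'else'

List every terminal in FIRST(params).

From params -> program 'else': add FIRST(program) = { 'else', 'end', num }.
params -> 'else' params contributes {'else'}.
params -> num 'else' body contributes {num}.
Union: FIRST(params) = { 'else', 'end', num }.

{ 'else', 'end', num }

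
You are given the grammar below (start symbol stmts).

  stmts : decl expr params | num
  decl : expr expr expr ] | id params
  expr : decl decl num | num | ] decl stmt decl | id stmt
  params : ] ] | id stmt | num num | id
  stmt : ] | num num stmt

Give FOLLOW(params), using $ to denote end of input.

In stmts : decl expr params: params is at the end, add FOLLOW(stmts) = { $ }.
In decl : id params: params is at the end, add FOLLOW(decl) = { ], id, num }.
Union: FOLLOW(params) = { $, ], id, num }.

{ $, ], id, num }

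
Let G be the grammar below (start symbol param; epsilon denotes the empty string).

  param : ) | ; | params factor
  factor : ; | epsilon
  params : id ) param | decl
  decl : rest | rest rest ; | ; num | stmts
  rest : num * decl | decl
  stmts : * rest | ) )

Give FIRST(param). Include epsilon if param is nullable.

param : ) contributes {)}.
param : ; contributes {;}.
From param : params factor: add FIRST(params) = { ), *, ;, id, num }.
Union: FIRST(param) = { ), *, ;, id, num }.

{ ), *, ;, id, num }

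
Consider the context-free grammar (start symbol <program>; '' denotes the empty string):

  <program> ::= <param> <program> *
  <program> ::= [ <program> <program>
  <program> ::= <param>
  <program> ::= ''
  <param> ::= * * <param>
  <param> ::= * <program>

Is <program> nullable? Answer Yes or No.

Yes

<program> has an ''-production, so <program> ⇒ ''.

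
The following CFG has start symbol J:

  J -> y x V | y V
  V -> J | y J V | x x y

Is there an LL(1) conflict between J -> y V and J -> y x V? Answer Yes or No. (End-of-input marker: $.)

FIRST(y V) = { y } and FIRST(y x V) = { y }.
Both contain y, so the two alternatives are not disjoint — LL(1) conflict.

Yes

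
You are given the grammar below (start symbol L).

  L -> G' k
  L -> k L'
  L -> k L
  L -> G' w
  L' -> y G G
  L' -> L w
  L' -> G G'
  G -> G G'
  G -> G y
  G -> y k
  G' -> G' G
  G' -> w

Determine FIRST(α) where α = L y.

Add FIRST(L) = { k, w }; L is not nullable, stop.

{ k, w }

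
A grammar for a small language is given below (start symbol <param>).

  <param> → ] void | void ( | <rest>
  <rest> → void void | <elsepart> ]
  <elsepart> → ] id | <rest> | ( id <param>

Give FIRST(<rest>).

<rest> → void void contributes {void}.
From <rest> → <elsepart> ]: add FIRST(<elsepart>) = { (, ], void }.
Union: FIRST(<rest>) = { (, ], void }.

{ (, ], void }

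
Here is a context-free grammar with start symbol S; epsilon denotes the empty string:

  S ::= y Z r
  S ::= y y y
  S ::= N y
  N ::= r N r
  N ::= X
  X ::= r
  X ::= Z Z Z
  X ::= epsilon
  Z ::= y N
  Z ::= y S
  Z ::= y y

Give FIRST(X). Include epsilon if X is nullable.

{ r, y, epsilon }

X ::= r contributes {r}.
From X ::= Z Z Z: add FIRST(Z) = { y }.
X ::= epsilon contributes epsilon.
Union: FIRST(X) = { r, y, epsilon }.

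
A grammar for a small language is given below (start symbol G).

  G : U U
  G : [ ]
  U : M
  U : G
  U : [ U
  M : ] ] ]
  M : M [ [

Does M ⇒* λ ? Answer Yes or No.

No

No nonterminal in this grammar is nullable.
No production of M has an RHS whose symbols are all nullable, so M is not nullable.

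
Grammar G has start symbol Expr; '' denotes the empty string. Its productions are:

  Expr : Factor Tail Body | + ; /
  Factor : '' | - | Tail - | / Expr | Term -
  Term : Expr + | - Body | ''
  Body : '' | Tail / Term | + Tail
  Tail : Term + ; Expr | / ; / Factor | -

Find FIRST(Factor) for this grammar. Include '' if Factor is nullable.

Factor : '' contributes ''.
Factor : - contributes {-}.
From Factor : Tail -: add FIRST(Tail) = { +, -, / }.
Factor : / Expr contributes {/}.
From Factor : Term -: Term nullable, take FIRST(Term) ∪ {-} = { +, -, / }.
Union: FIRST(Factor) = { +, -, /, '' }.

{ +, -, /, '' }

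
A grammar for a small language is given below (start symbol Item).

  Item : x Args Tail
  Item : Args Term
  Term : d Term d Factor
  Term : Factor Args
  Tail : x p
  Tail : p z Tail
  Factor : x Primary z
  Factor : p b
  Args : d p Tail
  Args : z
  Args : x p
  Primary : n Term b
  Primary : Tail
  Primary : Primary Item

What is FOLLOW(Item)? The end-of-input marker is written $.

Item is the start symbol, so $ ∈ FOLLOW(Item).
In Primary : Primary Item: Item is at the end, add FOLLOW(Primary) = { d, x, z }.
Union: FOLLOW(Item) = { $, d, x, z }.

{ $, d, x, z }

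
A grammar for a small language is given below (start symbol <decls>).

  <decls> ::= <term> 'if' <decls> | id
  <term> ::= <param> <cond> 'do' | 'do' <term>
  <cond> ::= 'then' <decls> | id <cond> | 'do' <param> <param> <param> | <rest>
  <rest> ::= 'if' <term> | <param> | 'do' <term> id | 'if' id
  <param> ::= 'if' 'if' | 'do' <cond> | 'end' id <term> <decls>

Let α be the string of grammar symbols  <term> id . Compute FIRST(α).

{ 'do', 'end', 'if' }

Add FIRST(<term>) = { 'do', 'end', 'if' }; <term> is not nullable, stop.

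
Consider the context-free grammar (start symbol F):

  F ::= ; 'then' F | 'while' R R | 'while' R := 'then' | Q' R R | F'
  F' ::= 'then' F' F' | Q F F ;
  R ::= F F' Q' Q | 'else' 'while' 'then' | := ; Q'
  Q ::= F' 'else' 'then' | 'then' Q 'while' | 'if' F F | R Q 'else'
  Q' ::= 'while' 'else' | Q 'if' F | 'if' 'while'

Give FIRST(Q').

{ 'else', 'if', 'then', 'while', :=, ; }

Q' ::= 'while' 'else' contributes {'while'}.
From Q' ::= Q 'if' F: add FIRST(Q) = { 'else', 'if', 'then', 'while', :=, ; }.
Q' ::= 'if' 'while' contributes {'if'}.
Union: FIRST(Q') = { 'else', 'if', 'then', 'while', :=, ; }.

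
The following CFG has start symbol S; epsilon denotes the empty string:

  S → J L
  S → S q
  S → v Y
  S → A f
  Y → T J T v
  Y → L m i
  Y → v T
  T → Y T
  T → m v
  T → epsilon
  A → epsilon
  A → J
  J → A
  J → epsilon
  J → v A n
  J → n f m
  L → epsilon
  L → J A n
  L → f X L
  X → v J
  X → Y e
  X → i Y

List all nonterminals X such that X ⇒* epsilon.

{ A, J, L, S, T }

Directly nullable (have an epsilon-production): T, A, J, L.
S → J L with every symbol nullable, so S is nullable.
No other nonterminal has a production whose RHS symbols are all nullable.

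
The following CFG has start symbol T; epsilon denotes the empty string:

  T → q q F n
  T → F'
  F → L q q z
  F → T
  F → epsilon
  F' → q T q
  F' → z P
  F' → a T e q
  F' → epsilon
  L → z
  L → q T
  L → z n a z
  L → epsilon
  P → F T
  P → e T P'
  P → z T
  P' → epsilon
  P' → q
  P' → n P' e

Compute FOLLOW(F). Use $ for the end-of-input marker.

In T → q q F n: add FIRST(n) = { n }.
In P → F T: add FIRST(T)\{epsilon} = { a, q, z }.
  Since T is nullable, also add FOLLOW(P) = { $, a, e, n, q, z }.
Union: FOLLOW(F) = { $, a, e, n, q, z }.

{ $, a, e, n, q, z }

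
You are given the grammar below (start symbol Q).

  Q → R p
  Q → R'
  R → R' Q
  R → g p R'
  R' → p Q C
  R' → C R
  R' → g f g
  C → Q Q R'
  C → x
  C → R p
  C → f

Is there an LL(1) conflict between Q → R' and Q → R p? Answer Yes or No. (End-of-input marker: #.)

Yes

FIRST(R') = { f, g, p, x } and FIRST(R p) = { f, g, p, x }.
Both contain f, so the two alternatives are not disjoint — LL(1) conflict.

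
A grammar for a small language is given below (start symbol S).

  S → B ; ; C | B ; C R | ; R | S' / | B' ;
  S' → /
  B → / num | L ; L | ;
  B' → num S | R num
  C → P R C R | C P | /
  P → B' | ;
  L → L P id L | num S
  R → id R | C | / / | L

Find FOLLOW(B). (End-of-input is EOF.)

{ ; }

In S → B ; ; C: add FIRST(; ; C) = { ; }.
In S → B ; C R: add FIRST(; C R) = { ; }.
Union: FOLLOW(B) = { ; }.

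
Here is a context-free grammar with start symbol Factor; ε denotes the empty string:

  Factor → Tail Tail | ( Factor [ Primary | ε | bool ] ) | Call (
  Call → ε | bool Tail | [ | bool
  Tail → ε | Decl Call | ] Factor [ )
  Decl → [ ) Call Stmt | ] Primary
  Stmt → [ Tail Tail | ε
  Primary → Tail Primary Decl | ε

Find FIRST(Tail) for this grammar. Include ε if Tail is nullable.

{ [, ], ε }

Tail → ε contributes ε.
From Tail → Decl Call: add FIRST(Decl) = { [, ] }.
Tail → ] Factor [ ) contributes {]}.
Union: FIRST(Tail) = { [, ], ε }.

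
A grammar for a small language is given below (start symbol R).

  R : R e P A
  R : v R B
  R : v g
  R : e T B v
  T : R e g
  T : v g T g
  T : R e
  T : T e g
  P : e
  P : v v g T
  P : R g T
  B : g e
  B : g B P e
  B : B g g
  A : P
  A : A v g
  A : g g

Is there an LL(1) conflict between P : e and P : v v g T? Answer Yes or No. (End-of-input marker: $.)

No

FIRST(e) = { e } and FIRST(v v g T) = { v }.
The FIRST sets are disjoint and neither alternative is nullable — no conflict.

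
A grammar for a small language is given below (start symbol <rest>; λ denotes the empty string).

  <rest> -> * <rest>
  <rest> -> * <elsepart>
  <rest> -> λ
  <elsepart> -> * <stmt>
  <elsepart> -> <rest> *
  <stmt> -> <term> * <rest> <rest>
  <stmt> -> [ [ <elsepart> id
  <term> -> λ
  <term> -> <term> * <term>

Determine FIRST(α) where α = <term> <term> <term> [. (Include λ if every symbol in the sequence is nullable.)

{ *, [ }

Add FIRST(<term>)\{λ} = { * }; <term> is nullable, continue.
Add FIRST(<term>)\{λ} = { * }; <term> is nullable, continue.
Add FIRST(<term>)\{λ} = { * }; <term> is nullable, continue.
[ is a terminal; add {[} and stop.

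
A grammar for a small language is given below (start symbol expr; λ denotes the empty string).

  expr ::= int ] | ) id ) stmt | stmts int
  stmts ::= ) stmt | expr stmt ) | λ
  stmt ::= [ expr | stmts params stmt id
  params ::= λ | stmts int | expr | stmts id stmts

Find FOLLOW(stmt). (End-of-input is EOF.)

{ EOF, ), [, id, int }

In expr ::= ) id ) stmt: stmt is at the end, add FOLLOW(expr) = { EOF, ), [, id, int }.
In stmts ::= ) stmt: stmt is at the end, add FOLLOW(stmts) = { ), [, id, int }.
In stmts ::= expr stmt ): add FIRST()) = { ) }.
In stmt ::= stmts params stmt id: add FIRST(id) = { id }.
Union: FOLLOW(stmt) = { EOF, ), [, id, int }.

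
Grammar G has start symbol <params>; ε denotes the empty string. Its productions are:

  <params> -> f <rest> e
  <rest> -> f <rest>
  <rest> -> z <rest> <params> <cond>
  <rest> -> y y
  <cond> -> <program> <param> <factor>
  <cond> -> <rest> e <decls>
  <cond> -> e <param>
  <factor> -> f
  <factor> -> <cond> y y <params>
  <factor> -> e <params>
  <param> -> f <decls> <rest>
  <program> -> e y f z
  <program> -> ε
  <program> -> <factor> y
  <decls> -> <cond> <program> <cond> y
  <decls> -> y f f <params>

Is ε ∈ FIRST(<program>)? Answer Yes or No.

Yes

<program> has an ε-production, so <program> ⇒ ε.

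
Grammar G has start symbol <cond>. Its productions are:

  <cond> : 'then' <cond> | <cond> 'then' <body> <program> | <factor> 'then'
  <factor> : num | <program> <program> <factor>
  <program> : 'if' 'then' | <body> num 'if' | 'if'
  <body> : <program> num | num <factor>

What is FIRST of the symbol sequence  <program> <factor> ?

Add FIRST(<program>) = { 'if', num }; <program> is not nullable, stop.

{ 'if', num }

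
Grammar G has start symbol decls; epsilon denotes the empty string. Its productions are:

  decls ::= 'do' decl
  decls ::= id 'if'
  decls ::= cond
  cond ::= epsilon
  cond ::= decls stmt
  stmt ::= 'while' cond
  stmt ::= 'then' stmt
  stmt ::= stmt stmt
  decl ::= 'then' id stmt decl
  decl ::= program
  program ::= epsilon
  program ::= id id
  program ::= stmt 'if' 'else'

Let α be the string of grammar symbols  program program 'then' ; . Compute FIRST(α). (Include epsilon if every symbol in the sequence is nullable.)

Add FIRST(program)\{epsilon} = { 'then', 'while', id }; program is nullable, continue.
Add FIRST(program)\{epsilon} = { 'then', 'while', id }; program is nullable, continue.
'then' is a terminal; add {'then'} and stop.

{ 'then', 'while', id }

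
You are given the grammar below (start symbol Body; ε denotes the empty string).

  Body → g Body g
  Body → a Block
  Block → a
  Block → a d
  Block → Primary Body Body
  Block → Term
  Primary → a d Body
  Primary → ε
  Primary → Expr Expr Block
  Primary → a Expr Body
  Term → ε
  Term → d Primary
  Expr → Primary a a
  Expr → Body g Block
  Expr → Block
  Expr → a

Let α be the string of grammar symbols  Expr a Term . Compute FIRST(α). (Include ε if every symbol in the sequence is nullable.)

Add FIRST(Expr)\{ε} = { a, d, g }; Expr is nullable, continue.
a is a terminal; add {a} and stop.

{ a, d, g }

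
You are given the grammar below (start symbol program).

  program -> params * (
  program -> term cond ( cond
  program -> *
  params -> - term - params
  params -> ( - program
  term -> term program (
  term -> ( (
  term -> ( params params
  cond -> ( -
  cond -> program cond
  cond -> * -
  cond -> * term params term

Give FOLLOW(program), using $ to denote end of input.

{ $, (, *, - }

program is the start symbol, so $ ∈ FOLLOW(program).
In params -> ( - program: program is at the end, add FOLLOW(params) = { $, (, *, - }.
In term -> term program (: add FIRST(() = { ( }.
In cond -> program cond: add FIRST(cond) = { (, *, - }.
Union: FOLLOW(program) = { $, (, *, - }.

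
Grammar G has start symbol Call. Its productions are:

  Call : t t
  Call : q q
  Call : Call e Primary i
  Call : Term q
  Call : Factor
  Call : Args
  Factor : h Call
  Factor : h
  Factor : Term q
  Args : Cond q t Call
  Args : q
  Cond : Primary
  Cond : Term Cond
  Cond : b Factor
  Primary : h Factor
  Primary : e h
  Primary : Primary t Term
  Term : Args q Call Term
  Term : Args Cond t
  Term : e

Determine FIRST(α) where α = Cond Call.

Add FIRST(Cond) = { b, e, h, q }; Cond is not nullable, stop.

{ b, e, h, q }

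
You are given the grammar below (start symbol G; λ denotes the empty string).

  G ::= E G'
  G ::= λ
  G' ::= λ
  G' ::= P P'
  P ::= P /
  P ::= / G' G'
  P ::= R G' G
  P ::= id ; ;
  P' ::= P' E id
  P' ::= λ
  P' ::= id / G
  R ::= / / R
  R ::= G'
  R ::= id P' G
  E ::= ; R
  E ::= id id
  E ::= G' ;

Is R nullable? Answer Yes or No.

R ::= G' and each of G' is nullable, so R ⇒* λ.

Yes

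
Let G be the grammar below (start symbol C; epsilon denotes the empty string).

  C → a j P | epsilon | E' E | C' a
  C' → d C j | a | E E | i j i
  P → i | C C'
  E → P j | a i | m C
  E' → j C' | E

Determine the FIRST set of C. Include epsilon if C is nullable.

C → a j P contributes {a}.
C → epsilon contributes epsilon.
From C → E' E: add FIRST(E') = { a, d, i, j, m }.
From C → C' a: add FIRST(C') = { a, d, i, j, m }.
Union: FIRST(C) = { a, d, i, j, m, epsilon }.

{ a, d, i, j, m, epsilon }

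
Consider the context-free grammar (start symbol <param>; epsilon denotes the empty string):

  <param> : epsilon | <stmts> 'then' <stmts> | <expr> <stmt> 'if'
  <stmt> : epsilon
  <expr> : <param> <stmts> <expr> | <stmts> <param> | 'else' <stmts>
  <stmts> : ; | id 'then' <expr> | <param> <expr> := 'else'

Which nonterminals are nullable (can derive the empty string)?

{ <param>, <stmt> }

Directly nullable (have an epsilon-production): <param>, <stmt>.
No other nonterminal has a production whose RHS symbols are all nullable.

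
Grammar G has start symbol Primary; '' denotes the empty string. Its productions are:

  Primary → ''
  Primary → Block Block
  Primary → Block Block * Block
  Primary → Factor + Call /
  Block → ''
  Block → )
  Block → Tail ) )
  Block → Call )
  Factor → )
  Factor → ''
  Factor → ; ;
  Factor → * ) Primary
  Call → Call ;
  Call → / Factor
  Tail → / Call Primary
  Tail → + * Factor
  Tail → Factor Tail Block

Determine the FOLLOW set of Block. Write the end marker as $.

{ $, ), *, +, /, ; }

In Primary → Block Block: add FIRST(Block)\{''} = { ), *, +, /, ; }.
  Since Block is nullable, also add FOLLOW(Primary) = { $, ), *, +, /, ; }.
In Primary → Block Block: Block is at the end, add FOLLOW(Primary) = { $, ), *, +, /, ; }.
In Primary → Block Block * Block: add FIRST(Block * Block) = { ), *, +, /, ; }.
In Primary → Block Block * Block: add FIRST(* Block) = { * }.
In Primary → Block Block * Block: Block is at the end, add FOLLOW(Primary) = { $, ), *, +, /, ; }.
In Tail → Factor Tail Block: Block is at the end, add FOLLOW(Tail) = { ), *, +, /, ; }.
Union: FOLLOW(Block) = { $, ), *, +, /, ; }.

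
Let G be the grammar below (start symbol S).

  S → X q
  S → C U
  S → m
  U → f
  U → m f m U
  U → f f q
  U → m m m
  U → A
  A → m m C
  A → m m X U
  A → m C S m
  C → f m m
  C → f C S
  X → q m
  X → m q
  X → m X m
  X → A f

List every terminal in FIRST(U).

U → f contributes {f}.
U → m f m U contributes {m}.
U → f f q contributes {f}.
U → m m m contributes {m}.
From U → A: add FIRST(A) = { m }.
Union: FIRST(U) = { f, m }.

{ f, m }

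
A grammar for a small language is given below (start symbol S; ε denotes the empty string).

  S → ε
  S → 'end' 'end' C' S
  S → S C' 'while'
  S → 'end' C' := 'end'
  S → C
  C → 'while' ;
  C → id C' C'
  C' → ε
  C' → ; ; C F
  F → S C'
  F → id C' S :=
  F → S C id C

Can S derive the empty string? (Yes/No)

Yes

S has an ε-production, so S ⇒ ε.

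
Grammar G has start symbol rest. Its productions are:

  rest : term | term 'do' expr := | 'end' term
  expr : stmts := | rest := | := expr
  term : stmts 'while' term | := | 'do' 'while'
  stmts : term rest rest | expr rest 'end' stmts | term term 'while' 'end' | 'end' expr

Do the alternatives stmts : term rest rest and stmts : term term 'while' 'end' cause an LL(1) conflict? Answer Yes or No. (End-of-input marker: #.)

FIRST(term rest rest) = { 'do', 'end', := } and FIRST(term term 'while' 'end') = { 'do', 'end', := }.
Both contain 'do', so the two alternatives are not disjoint — LL(1) conflict.

Yes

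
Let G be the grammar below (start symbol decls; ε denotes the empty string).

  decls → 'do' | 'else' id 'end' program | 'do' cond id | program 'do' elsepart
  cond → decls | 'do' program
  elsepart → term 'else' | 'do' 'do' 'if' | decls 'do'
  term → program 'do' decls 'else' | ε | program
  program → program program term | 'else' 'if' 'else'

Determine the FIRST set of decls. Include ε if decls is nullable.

decls → 'do' contributes {'do'}.
decls → 'else' id 'end' program contributes {'else'}.
decls → 'do' cond id contributes {'do'}.
From decls → program 'do' elsepart: add FIRST(program) = { 'else' }.
Union: FIRST(decls) = { 'do', 'else' }.

{ 'do', 'else' }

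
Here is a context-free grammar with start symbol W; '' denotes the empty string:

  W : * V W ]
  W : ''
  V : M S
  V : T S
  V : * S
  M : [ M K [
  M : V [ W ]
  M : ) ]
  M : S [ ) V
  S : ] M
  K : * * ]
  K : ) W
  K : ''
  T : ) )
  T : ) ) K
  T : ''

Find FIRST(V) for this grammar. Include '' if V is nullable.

{ ), *, [, ] }

From V : M S: add FIRST(M) = { ), *, [, ] }.
From V : T S: T nullable, take FIRST(T) ∪ FIRST(S) = { ), ] }.
V : * S contributes {*}.
Union: FIRST(V) = { ), *, [, ] }.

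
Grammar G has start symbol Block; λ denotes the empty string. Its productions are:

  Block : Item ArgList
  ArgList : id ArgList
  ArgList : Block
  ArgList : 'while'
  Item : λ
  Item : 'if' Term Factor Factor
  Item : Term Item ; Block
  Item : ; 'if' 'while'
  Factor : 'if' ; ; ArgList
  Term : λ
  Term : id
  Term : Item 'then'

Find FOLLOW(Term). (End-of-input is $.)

{ 'if', 'then', ;, id }

In Item : 'if' Term Factor Factor: add FIRST(Factor Factor) = { 'if' }.
In Item : Term Item ; Block: add FIRST(Item ; Block) = { 'if', 'then', ;, id }.
Union: FOLLOW(Term) = { 'if', 'then', ;, id }.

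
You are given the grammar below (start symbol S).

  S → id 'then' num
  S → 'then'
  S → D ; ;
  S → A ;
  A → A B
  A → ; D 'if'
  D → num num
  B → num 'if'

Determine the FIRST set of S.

{ 'then', ;, id, num }

S → id 'then' num contributes {id}.
S → 'then' contributes {'then'}.
From S → D ; ;: add FIRST(D) = { num }.
From S → A ;: add FIRST(A) = { ; }.
Union: FIRST(S) = { 'then', ;, id, num }.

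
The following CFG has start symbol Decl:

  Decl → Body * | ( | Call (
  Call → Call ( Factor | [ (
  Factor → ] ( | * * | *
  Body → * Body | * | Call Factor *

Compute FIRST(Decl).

{ (, *, [ }

From Decl → Body *: add FIRST(Body) = { *, [ }.
Decl → ( contributes {(}.
From Decl → Call (: add FIRST(Call) = { [ }.
Union: FIRST(Decl) = { (, *, [ }.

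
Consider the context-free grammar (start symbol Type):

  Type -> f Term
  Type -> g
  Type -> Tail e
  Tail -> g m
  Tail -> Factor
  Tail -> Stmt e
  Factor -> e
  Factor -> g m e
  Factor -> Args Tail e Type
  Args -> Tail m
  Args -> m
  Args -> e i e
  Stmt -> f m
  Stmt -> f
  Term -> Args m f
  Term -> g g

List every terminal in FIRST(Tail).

{ e, f, g, m }

Tail -> g m contributes {g}.
From Tail -> Factor: add FIRST(Factor) = { e, f, g, m }.
From Tail -> Stmt e: add FIRST(Stmt) = { f }.
Union: FIRST(Tail) = { e, f, g, m }.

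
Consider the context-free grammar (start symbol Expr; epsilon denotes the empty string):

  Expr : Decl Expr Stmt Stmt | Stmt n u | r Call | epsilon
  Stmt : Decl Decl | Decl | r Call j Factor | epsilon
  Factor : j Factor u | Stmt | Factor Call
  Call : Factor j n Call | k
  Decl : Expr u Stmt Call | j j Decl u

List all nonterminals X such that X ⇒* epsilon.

Directly nullable (have an epsilon-production): Expr, Stmt.
Factor : Stmt with every symbol nullable, so Factor is nullable.
No other nonterminal has a production whose RHS symbols are all nullable.

{ Expr, Factor, Stmt }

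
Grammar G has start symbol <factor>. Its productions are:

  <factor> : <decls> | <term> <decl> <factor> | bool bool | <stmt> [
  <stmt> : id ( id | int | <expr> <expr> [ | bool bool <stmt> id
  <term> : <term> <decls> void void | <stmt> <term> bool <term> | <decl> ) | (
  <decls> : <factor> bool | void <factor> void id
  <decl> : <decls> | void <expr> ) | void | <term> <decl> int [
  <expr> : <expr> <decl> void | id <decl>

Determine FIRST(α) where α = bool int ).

{ bool }

bool is a terminal; add {bool} and stop.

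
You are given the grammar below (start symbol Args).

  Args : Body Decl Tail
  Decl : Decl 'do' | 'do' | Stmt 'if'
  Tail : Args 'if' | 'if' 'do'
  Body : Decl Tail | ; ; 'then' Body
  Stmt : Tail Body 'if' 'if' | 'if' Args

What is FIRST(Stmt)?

{ 'do', 'if', ; }

From Stmt : Tail Body 'if' 'if': add FIRST(Tail) = { 'do', 'if', ; }.
Stmt : 'if' Args contributes {'if'}.
Union: FIRST(Stmt) = { 'do', 'if', ; }.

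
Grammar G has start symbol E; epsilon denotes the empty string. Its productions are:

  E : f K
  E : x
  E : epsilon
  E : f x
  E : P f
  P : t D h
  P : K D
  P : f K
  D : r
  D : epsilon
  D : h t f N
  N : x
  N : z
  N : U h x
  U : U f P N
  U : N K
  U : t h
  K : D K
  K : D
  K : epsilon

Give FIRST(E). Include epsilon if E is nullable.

E : f K contributes {f}.
E : x contributes {x}.
E : epsilon contributes epsilon.
E : f x contributes {f}.
From E : P f: P nullable, take FIRST(P) ∪ {f} = { f, h, r, t }.
Union: FIRST(E) = { f, h, r, t, x, epsilon }.

{ f, h, r, t, x, epsilon }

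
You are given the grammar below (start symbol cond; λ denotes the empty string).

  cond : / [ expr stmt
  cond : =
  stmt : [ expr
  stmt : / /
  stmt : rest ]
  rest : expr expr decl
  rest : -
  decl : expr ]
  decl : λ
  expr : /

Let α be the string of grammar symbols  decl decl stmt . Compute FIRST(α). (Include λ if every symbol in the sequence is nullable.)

Add FIRST(decl)\{λ} = { / }; decl is nullable, continue.
Add FIRST(decl)\{λ} = { / }; decl is nullable, continue.
Add FIRST(stmt) = { -, /, [ }; stmt is not nullable, stop.

{ -, /, [ }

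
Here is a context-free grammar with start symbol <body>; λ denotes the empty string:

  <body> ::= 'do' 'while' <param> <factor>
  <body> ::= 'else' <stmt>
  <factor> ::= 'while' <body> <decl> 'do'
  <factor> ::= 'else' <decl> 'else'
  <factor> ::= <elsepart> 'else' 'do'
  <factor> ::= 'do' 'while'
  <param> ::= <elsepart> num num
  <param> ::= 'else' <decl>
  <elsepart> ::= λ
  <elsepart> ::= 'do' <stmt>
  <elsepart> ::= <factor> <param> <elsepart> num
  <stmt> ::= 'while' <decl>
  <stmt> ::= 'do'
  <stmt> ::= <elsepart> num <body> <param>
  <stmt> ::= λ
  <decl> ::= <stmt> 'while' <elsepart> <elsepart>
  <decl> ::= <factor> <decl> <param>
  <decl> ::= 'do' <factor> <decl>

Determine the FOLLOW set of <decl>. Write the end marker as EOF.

{ EOF, 'do', 'else', 'while', num }

In <factor> ::= 'while' <body> <decl> 'do': add FIRST('do') = { 'do' }.
In <factor> ::= 'else' <decl> 'else': add FIRST('else') = { 'else' }.
In <param> ::= 'else' <decl>: <decl> is at the end, add FOLLOW(<param>) = { EOF, 'do', 'else', 'while', num }.
In <stmt> ::= 'while' <decl>: <decl> is at the end, add FOLLOW(<stmt>) = { EOF, 'do', 'else', 'while', num }.
In <decl> ::= <factor> <decl> <param>: add FIRST(<param>) = { 'do', 'else', 'while', num }.
In <decl> ::= 'do' <factor> <decl>: <decl> is at the end, add FOLLOW(<decl>) = { EOF, 'do', 'else', 'while', num }.
Union: FOLLOW(<decl>) = { EOF, 'do', 'else', 'while', num }.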